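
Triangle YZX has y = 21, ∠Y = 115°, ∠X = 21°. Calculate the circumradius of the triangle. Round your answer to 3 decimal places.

The third angle is ∠Z = 180° − ∠X − ∠Y = 44.00°.
Law of sines: z = y·sin Z/sin Y ≈ 16.096.
Law of sines: x = y·sin X/sin Y ≈ 8.3037.
Circumradius = y/(2 sin Y) ≈ 11.585.

R ≈ 11.585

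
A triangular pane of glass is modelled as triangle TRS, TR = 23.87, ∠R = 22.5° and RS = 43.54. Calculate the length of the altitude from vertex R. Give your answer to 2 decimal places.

By the law of cosines, ST² = TR² + RS² − 2·TR·RS·cos R = 545.13, so ST ≈ 23.348.
Area = ½·TR·RS·sin R ≈ 198.86.
The altitude from R has length 2·area/ST ≈ 17.034.

h_R ≈ 17.03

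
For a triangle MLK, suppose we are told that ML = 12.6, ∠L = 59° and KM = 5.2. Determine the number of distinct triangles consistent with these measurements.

0

ML·sin L = 12.6·sin(59°) ≈ 10.8.
Since KM = 5.2 < 10.8 = ML sin L, no triangle exists.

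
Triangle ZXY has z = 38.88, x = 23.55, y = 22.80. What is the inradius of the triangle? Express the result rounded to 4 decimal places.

Semiperimeter s = (38.88 + 23.55 + 22.8)/2 = 42.615.
Heron's formula: area = √(42.615·3.735·19.065·19.815) ≈ 245.21.
Inradius = area/s = 245.21/42.615 ≈ 5.7541.

r ≈ 5.7541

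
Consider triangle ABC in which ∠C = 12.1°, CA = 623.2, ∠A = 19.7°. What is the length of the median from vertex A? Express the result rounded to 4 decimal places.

The third angle is ∠B = 180° − ∠C − ∠A = 148.20°.
Law of sines: BC = CA·sin A/sin B ≈ 398.66.
Law of sines: AB = CA·sin C/sin B ≈ 247.9.
Median from A: ½√(2·CA² + 2·AB² − BC²) ≈ 430.33.

430.3303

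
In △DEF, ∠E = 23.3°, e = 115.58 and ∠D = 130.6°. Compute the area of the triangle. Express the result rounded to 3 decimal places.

5640.642

The third angle is ∠F = 180° − ∠D − ∠E = 26.10°.
Law of sines: d = e·sin D/sin E ≈ 221.86.
Law of sines: f = e·sin F/sin E ≈ 128.55.
Area = ½·e·d·sin F ≈ 5640.6.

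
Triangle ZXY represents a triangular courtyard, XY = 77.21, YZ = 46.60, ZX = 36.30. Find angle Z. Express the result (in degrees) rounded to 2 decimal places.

136.95

By the law of cosines, cos Z = (YZ² + ZX² − XY²) / (2·YZ·ZX) ≈ -0.73072, so ∠Z ≈ 136.95°.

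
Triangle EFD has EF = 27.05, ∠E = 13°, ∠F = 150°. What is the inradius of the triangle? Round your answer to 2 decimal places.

2.99

The third angle is ∠D = 180° − ∠E − ∠F = 17.00°.
Law of sines: FD = EF·sin E/sin D ≈ 20.812.
Law of sines: DE = EF·sin F/sin D ≈ 46.26.
Area = ½·EF·FD·sin F ≈ 140.74.
Semiperimeter s = (20.812+46.26+27.05)/2 = 47.061.
Inradius = area/s = 140.74/47.061 ≈ 2.9907.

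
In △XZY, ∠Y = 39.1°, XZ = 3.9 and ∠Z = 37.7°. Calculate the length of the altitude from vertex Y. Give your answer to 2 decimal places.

3.68

The third angle is ∠X = 180° − ∠Z − ∠Y = 103.20°.
Law of sines: ZY = XZ·sin X/sin Y ≈ 6.0205.
Law of sines: YX = XZ·sin Z/sin Y ≈ 3.7816.
Area = ½·XZ·ZY·sin Z ≈ 7.1793.
The altitude from Y has length 2·area/XZ ≈ 3.6817.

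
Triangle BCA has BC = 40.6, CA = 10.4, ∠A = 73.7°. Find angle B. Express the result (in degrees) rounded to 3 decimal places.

∠B ≈ 14.233°

Law of sines: sin B = CA·sin A/BC ≈ 0.24586.
Since BC ≥ CA, only the acute value applies: ∠B ≈ 14.23°.
Then ∠C = 180° − ∠A − ∠B ≈ 92.07°.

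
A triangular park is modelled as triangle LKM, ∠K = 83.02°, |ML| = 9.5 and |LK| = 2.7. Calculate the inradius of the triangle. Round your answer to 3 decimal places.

Law of sines: sin M = |LK|·sin K/|ML| ≈ 0.28210.
Since |ML| ≥ |LK|, only the acute value applies: ∠M ≈ 16.39°.
Then ∠L = 180° − ∠K − ∠M ≈ 80.59°.
Law of sines gives |KM| = |ML|·sin L/sin K ≈ 9.4423.
Area = ½·|ML|·|LK|·sin L ≈ 12.653.
Semiperimeter s = (9.4423+9.5+2.7)/2 = 10.821.
Inradius = area/s = 12.653/10.821 ≈ 1.1692.

1.169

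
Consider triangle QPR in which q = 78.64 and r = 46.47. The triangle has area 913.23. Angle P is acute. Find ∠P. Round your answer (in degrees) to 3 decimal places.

∠P ≈ 29.987°

From area = ½·r·q·sin P, we get sin P = 2·area/(r·q) ≈ 0.49980.
Taking the acute solution, ∠P ≈ 29.99°.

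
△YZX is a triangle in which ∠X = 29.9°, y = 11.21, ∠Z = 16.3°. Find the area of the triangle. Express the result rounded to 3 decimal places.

The third angle is ∠Y = 180° − ∠Z − ∠X = 133.80°.
Law of sines: z = y·sin Z/sin Y ≈ 4.3592.
Law of sines: x = y·sin X/sin Y ≈ 7.7422.
Area = ½·y·z·sin X ≈ 12.18.

12.180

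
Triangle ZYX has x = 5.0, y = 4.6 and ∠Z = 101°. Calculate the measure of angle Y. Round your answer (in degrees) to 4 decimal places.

By the law of cosines, z² = y² + x² − 2·y·x·cos Z = 54.937, so z ≈ 7.412.
Law of cosines again: cos Y = (x² + z² − y²)/(2·x·z) ≈ 0.79300, so ∠Y ≈ 37.53°.

37.5328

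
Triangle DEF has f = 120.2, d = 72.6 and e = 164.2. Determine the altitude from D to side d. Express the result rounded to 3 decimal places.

Semiperimeter s = (72.6 + 164.2 + 120.2)/2 = 178.5.
Heron's formula: area = √(178.5·105.9·14.3·58.3) ≈ 3969.8.
The altitude from D has length 2·area/d ≈ 109.36.

h_D ≈ 109.361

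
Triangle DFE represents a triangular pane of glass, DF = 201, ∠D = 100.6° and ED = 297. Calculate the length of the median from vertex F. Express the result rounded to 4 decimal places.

m_F ≈ 270.9882

By the law of cosines, FE² = ED² + DF² − 2·ED·DF·cos D = 1.5057e+05, so FE ≈ 388.04.
Median from F: ½√(2·DF² + 2·FE² − ED²) ≈ 270.99.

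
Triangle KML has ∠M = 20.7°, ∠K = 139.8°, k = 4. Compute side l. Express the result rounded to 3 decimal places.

2.069

The third angle is ∠L = 180° − ∠K − ∠M = 19.50°.
Law of sines: l = k·sin L/sin K ≈ 2.0687.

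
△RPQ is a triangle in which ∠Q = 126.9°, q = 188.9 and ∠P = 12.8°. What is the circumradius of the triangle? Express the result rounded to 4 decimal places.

118.1091

The third angle is ∠R = 180° − ∠P − ∠Q = 40.30°.
Law of sines: r = q·sin R/sin Q ≈ 152.78.
Law of sines: p = q·sin P/sin Q ≈ 52.334.
Circumradius = q/(2 sin Q) ≈ 118.11.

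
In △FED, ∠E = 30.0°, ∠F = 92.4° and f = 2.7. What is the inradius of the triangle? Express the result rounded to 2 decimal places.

The third angle is ∠D = 180° − ∠F − ∠E = 57.60°.
Law of sines: e = f·sin E/sin F ≈ 1.3512.
Law of sines: d = f·sin D/sin F ≈ 2.2817.
Area = ½·f·e·sin D ≈ 1.5401.
Semiperimeter s = (2.7+1.3512+2.2817)/2 = 3.1664.
Inradius = area/s = 1.5401/3.1664 ≈ 0.48639.

0.49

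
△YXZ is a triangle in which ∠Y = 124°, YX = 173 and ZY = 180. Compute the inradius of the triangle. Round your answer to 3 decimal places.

By the law of cosines, XZ² = ZY² + YX² − 2·ZY·YX·cos Y = 97156, so XZ ≈ 311.7.
Area = ½·ZY·YX·sin Y ≈ 12908.
Semiperimeter s = (311.7+180+173)/2 = 332.35.
Inradius = area/s = 12908/332.35 ≈ 38.839.

r ≈ 38.839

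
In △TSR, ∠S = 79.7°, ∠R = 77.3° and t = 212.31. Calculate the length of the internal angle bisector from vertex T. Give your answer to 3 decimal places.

521.645

The third angle is ∠T = 180° − ∠S − ∠R = 23.00°.
Law of sines: s = t·sin S/sin T ≈ 534.61.
Law of sines: r = t·sin R/sin T ≈ 530.07.
The bisector from T has length 2·s·r·cos(∠T/2)/(s+r) ≈ 521.64.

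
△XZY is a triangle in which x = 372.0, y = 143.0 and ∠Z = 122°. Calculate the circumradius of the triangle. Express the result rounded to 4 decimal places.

R ≈ 273.5161

By the law of cosines, z² = y² + x² − 2·y·x·cos Z = 2.1521e+05, so z ≈ 463.91.
Area = ½·y·x·sin Z ≈ 22556.
Circumradius = z/(2 sin Z) ≈ 273.52.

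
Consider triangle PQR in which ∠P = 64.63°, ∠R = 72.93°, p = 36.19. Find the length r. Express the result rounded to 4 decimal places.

The third angle is ∠Q = 180° − ∠R − ∠P = 42.44°.
Law of sines: r = p·sin R/sin P ≈ 38.288.

38.2882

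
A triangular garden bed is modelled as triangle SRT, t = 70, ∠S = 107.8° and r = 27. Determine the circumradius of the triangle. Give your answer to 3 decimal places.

By the law of cosines, s² = r² + t² − 2·r·t·cos S = 6784.5, so s ≈ 82.368.
Area = ½·r·t·sin S ≈ 899.76.
Circumradius = s/(2 sin S) ≈ 43.255.

43.255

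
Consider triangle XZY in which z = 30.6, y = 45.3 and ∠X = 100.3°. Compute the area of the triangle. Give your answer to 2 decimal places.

area ≈ 681.92

Area = ½·z·y·sin X ≈ 681.92.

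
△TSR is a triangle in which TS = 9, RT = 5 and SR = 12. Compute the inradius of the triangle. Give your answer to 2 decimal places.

r ≈ 1.57

Semiperimeter s = (12 + 5 + 9)/2 = 13.
Heron's formula: area = √(13·1·8·4) ≈ 20.396.
Inradius = area/s = 20.396/13 ≈ 1.5689.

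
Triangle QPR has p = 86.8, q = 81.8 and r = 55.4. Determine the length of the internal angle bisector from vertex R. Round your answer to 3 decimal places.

By the law of cosines, cos R = (q² + p² − r²) / (2·q·p) ≈ 0.78563, so ∠R ≈ 38.22°.
The bisector from R has length 2·q·p·cos(∠R/2)/(q+p) ≈ 79.584.

t_R ≈ 79.584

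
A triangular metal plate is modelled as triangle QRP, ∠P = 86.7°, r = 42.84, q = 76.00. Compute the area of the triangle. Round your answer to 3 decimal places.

area ≈ 1625.221

Area = ½·q·r·sin P ≈ 1625.2.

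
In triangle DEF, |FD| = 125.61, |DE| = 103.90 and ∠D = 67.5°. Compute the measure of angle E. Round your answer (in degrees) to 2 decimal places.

By the law of cosines, |EF|² = |FD|² + |DE|² − 2·|FD|·|DE|·cos D = 16584, so |EF| ≈ 128.78.
Law of cosines again: cos E = (|DE|² + |EF|² − |FD|²)/(2·|DE|·|EF|) ≈ 0.43354, so ∠E ≈ 64.31°.

64.31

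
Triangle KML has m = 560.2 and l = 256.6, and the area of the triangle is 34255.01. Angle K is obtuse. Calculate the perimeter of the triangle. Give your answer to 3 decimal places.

From area = ½·m·l·sin K, we get sin K = 2·area/(m·l) ≈ 0.47660.
Taking the obtuse solution, ∠K ≈ 151.54°.
Law of cosines then gives k ≈ 795.24.
Perimeter = 795.24 + 560.2 + 256.6 = 1612.

1612.042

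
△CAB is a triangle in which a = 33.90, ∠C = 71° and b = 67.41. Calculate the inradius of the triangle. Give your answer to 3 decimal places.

13.004

By the law of cosines, c² = a² + b² − 2·a·b·cos C = 4205.3, so c ≈ 64.849.
Area = ½·a·b·sin C ≈ 1080.3.
Semiperimeter s = (64.849+33.9+67.41)/2 = 83.079.
Inradius = area/s = 1080.3/83.079 ≈ 13.004.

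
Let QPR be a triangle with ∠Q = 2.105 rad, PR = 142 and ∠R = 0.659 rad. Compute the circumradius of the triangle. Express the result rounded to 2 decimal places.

82.49

The third angle is ∠P = π − ∠R − ∠Q = 0.378 rad.
Law of sines: RQ = PR·sin P/sin Q ≈ 60.828.
Law of sines: QP = PR·sin R/sin Q ≈ 101.03.
Circumradius = PR/(2 sin Q) ≈ 82.493.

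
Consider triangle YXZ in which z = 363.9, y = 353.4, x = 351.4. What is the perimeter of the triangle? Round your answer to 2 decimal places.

perimeter ≈ 1068.70

Perimeter = 353.4 + 351.4 + 363.9 = 1068.7.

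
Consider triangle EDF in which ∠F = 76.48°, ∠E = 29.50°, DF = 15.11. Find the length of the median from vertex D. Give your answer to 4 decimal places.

The third angle is ∠D = 180° − ∠F − ∠E = 74.02°.
Law of sines: FE = DF·sin D/sin E ≈ 29.499.
Law of sines: ED = DF·sin F/sin E ≈ 29.835.
Median from D: ½√(2·ED² + 2·DF² − FE²) ≈ 18.484.

m_D ≈ 18.4840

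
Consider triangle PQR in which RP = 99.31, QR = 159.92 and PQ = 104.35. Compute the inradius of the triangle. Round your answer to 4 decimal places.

Semiperimeter s = (159.92 + 99.31 + 104.35)/2 = 181.79.
Heron's formula: area = √(181.79·21.87·82.48·77.44) ≈ 5039.3.
Inradius = area/s = 5039.3/181.79 ≈ 27.72.

r ≈ 27.7202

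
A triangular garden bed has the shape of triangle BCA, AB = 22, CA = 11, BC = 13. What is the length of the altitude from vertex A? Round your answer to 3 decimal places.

Semiperimeter s = (11 + 22 + 13)/2 = 23.
Heron's formula: area = √(23·12·1·10) ≈ 52.536.
The altitude from A has length 2·area/BC ≈ 8.0824.

h_A ≈ 8.082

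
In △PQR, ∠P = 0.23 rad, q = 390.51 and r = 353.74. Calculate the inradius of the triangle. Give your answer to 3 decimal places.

37.620

By the law of cosines, p² = q² + r² − 2·q·r·cos P = 8627.4, so p ≈ 92.884.
Area = ½·q·r·sin P ≈ 15746.
Semiperimeter s = (92.884+390.51+353.74)/2 = 418.57.
Inradius = area/s = 15746/418.57 ≈ 37.62.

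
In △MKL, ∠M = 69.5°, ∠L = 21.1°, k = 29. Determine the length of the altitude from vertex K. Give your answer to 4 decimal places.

The third angle is ∠K = 180° − ∠L − ∠M = 89.40°.
Law of sines: m = k·sin M/sin K ≈ 27.165.
Law of sines: l = k·sin L/sin K ≈ 10.44.
Area = ½·k·m·sin L ≈ 141.8.
The altitude from K has length 2·area/k ≈ 9.7793.

9.7793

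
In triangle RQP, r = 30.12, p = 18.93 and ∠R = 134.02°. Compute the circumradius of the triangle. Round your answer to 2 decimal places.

Law of sines: sin P = p·sin R/r ≈ 0.45194.
Since r ≥ p, only the acute value applies: ∠P ≈ 26.87°.
Then ∠Q = 180° − ∠R − ∠P ≈ 19.11°.
Law of sines gives q = r·sin Q/sin R ≈ 13.714.
Circumradius = r/(2 sin R) ≈ 20.943.

20.94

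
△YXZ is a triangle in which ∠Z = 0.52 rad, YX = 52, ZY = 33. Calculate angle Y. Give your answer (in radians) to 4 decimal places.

2.3008

Law of sines: sin X = ZY·sin Z/YX ≈ 0.31533.
Since YX ≥ ZY, only the acute value applies: ∠X ≈ 0.321 rad.
Then ∠Y = π − ∠Z − ∠X ≈ 2.301 rad.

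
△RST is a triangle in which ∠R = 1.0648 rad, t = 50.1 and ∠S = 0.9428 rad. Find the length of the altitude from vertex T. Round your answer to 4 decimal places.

The third angle is ∠T = π − ∠R − ∠S = 1.1340 rad.
Law of sines: r = t·sin R/sin T ≈ 48.363.
Law of sines: s = t·sin S/sin T ≈ 44.742.
Area = ½·t·r·sin S ≈ 980.35.
The altitude from T has length 2·area/t ≈ 39.136.

h_T ≈ 39.1356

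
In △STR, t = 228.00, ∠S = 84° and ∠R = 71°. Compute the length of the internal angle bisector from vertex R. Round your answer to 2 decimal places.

t_R ≈ 260.53

The third angle is ∠T = 180° − ∠R − ∠S = 25.00°.
Law of sines: s = t·sin S/sin T ≈ 536.54.
Law of sines: r = t·sin R/sin T ≈ 510.1.
The bisector from R has length 2·s·t·cos(∠R/2)/(s+t) ≈ 260.53.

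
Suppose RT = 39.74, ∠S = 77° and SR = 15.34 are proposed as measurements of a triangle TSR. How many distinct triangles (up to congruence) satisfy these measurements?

1

SR·sin S = 15.34·sin(77°) ≈ 14.95.
Since RT ≥ SR, exactly one triangle exists.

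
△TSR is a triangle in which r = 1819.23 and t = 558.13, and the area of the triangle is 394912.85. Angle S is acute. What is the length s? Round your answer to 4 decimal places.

From area = ½·r·t·sin S, we get sin S = 2·area/(r·t) ≈ 0.77787.
Taking the acute solution, ∠S ≈ 51.07°.
Law of cosines then gives s ≈ 1531.3.

1531.3224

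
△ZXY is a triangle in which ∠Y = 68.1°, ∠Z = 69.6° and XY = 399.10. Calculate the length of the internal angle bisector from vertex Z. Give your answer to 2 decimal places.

t_Z ≈ 272.78

The third angle is ∠X = 180° − ∠Y − ∠Z = 42.30°.
Law of sines: YZ = XY·sin X/sin Z ≈ 286.57.
Law of sines: ZX = XY·sin Y/sin Z ≈ 395.08.
The bisector from Z has length 2·YZ·ZX·cos(∠Z/2)/(YZ+ZX) ≈ 272.78.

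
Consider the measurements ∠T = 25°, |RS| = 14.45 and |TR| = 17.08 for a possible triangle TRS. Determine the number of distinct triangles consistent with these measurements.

|TR|·sin T = 17.08·sin(25°) ≈ 7.218.
Since |TR| sin T < |RS| < |TR| (7.218 < 14.45 < 17.08), two triangles exist.

2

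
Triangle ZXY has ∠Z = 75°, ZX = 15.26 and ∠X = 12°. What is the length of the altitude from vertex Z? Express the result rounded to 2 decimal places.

h_Z ≈ 3.17

The third angle is ∠Y = 180° − ∠Z − ∠X = 93.00°.
Law of sines: XY = ZX·sin Z/sin Y ≈ 14.76.
Law of sines: YZ = ZX·sin X/sin Y ≈ 3.1771.
Area = ½·ZX·XY·sin X ≈ 23.415.
The altitude from Z has length 2·area/XY ≈ 3.1727.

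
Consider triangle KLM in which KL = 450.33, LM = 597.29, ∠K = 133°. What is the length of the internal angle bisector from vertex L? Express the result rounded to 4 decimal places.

t_L ≈ 509.9237

Law of sines: sin M = KL·sin K/LM ≈ 0.55141.
Since LM ≥ KL, only the acute value applies: ∠M ≈ 33.46°.
Then ∠L = 180° − ∠K − ∠M ≈ 13.54°.
Law of sines gives MK = LM·sin L/sin K ≈ 191.16.
The bisector from L has length 2·KL·LM·cos(∠L/2)/(KL+LM) ≈ 509.92.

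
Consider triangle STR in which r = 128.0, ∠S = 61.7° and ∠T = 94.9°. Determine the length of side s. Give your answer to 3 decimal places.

The third angle is ∠R = 180° − ∠S − ∠T = 23.40°.
Law of sines: s = r·sin S/sin R ≈ 283.78.

283.776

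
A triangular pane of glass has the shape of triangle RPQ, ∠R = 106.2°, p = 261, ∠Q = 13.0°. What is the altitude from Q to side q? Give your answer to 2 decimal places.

The third angle is ∠P = 180° − ∠Q − ∠R = 60.80°.
Law of sines: r = p·sin R/sin P ≈ 287.12.
Law of sines: q = p·sin Q/sin P ≈ 67.259.
Area = ½·p·r·sin Q ≈ 8428.8.
The altitude from Q has length 2·area/q ≈ 250.64.

h_Q ≈ 250.64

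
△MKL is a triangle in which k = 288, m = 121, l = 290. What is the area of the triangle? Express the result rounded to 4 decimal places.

17094.7492

Semiperimeter s = (121 + 288 + 290)/2 = 349.5.
Heron's formula: area = √(349.5·228.5·61.5·59.5) ≈ 17095.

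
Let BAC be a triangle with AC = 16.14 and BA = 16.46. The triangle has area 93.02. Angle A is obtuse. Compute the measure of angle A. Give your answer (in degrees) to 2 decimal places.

From area = ½·BA·AC·sin A, we get sin A = 2·area/(BA·AC) ≈ 0.70028.
Taking the obtuse solution, ∠A ≈ 135.55°.

∠A ≈ 135.55°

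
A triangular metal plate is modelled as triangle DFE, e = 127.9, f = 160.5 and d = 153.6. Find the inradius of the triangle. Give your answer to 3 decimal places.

41.446

Semiperimeter s = (153.6 + 160.5 + 127.9)/2 = 221.
Heron's formula: area = √(221·67.4·60.5·93.1) ≈ 9159.6.
Inradius = area/s = 9159.6/221 ≈ 41.446.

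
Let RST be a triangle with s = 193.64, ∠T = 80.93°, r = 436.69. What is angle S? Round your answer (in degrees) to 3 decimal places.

25.211

By the law of cosines, t² = r² + s² − 2·r·s·cos T = 2.0153e+05, so t ≈ 448.93.
Law of cosines again: cos S = (t² + r² − s²)/(2·t·r) ≈ 0.90475, so ∠S ≈ 25.21°.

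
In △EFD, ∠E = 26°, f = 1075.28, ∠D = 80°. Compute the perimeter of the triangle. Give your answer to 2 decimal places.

perimeter ≈ 2667.27

The third angle is ∠F = 180° − ∠D − ∠E = 74.00°.
Law of sines: e = f·sin E/sin F ≈ 490.37.
Law of sines: d = f·sin D/sin F ≈ 1101.6.
Semiperimeter s = (490.37+1075.3+1101.6)/2 = 1333.6.
Perimeter = 490.37 + 1075.3 + 1101.6 = 2667.3.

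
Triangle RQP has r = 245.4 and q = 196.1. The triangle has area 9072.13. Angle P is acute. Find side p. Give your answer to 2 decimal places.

From area = ½·r·q·sin P, we get sin P = 2·area/(r·q) ≈ 0.37704.
Taking the acute solution, ∠P ≈ 22.15°.
Law of cosines then gives p ≈ 97.641.

97.64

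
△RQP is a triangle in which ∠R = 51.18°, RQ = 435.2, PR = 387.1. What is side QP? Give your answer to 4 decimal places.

357.8142

By the law of cosines, QP² = PR² + RQ² − 2·PR·RQ·cos R = 1.2803e+05, so QP ≈ 357.81.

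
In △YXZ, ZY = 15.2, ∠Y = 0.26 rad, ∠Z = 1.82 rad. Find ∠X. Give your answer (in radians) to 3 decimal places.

The third angle is ∠X = π − ∠Z − ∠Y = 1.062 rad.

1.062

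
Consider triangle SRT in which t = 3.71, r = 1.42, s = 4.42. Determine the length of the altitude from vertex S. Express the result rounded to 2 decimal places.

h_S ≈ 1.11

Semiperimeter p = (4.42 + 1.42 + 3.71)/2 = 4.775.
Heron's formula: area = √(4.775·0.355·3.355·1.065) ≈ 2.4611.
The altitude from S has length 2·area/s ≈ 1.1136.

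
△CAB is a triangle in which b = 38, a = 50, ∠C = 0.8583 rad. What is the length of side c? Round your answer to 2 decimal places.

38.21

By the law of cosines, c² = a² + b² − 2·a·b·cos C = 1459.8, so c ≈ 38.208.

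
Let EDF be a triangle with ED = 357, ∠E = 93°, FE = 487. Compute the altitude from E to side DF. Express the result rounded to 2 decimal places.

By the law of cosines, DF² = FE² + ED² − 2·FE·ED·cos E = 3.8282e+05, so DF ≈ 618.72.
Area = ½·FE·ED·sin E ≈ 86810.
The altitude from E has length 2·area/DF ≈ 280.61.

280.61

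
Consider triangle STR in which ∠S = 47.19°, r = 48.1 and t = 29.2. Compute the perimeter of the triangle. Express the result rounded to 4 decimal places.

perimeter ≈ 112.7586

By the law of cosines, s² = t² + r² − 2·t·r·cos S = 1257.3, so s ≈ 35.459.
Semiperimeter p = (35.459+29.2+48.1)/2 = 56.379.
Perimeter = 35.459 + 29.2 + 48.1 = 112.76.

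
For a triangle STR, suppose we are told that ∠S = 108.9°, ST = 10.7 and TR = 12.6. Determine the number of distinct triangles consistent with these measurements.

ST·sin S = 10.7·sin(108.9°) ≈ 10.12.
Since ∠S is not acute, a triangle exists only if TR > ST; here TR > ST, so there is exactly one triangle.

1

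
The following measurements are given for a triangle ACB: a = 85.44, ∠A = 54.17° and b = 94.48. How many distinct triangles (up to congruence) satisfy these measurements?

2

b·sin A = 94.48·sin(54.17°) ≈ 76.6.
Since b sin A < a < b (76.6 < 85.44 < 94.48), two triangles exist.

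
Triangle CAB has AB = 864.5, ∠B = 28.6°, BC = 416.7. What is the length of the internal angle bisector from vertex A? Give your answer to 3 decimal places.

By the law of cosines, CA² = AB² + BC² − 2·AB·BC·cos B = 2.8843e+05, so CA ≈ 537.06.
Law of cosines again: cos A = (CA² + AB² − BC²)/(2·CA·AB) ≈ 0.92847, so ∠A ≈ 21.80°.
The bisector from A has length 2·CA·AB·cos(∠A/2)/(CA+AB) ≈ 650.58.

t_A ≈ 650.576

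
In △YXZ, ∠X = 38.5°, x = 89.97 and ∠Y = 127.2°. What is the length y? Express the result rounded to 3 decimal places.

115.120

The third angle is ∠Z = 180° − ∠Y − ∠X = 14.30°.
Law of sines: y = x·sin Y/sin X ≈ 115.12.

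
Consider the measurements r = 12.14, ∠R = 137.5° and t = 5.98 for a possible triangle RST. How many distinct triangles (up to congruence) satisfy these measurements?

t·sin R = 5.98·sin(137.5°) ≈ 4.04.
Since ∠R is not acute, a triangle exists only if r > t; here r > t, so there is exactly one triangle.

1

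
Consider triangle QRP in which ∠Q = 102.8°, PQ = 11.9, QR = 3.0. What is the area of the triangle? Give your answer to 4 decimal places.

Area = ½·PQ·QR·sin Q ≈ 17.406.

area ≈ 17.4064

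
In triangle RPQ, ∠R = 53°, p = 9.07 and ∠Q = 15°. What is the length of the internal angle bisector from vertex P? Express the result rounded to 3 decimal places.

t_P ≈ 2.139

The third angle is ∠P = 180° − ∠Q − ∠R = 112.00°.
Law of sines: r = p·sin R/sin P ≈ 7.8125.
Law of sines: q = p·sin Q/sin P ≈ 2.5318.
The bisector from P has length 2·q·r·cos(∠P/2)/(q+r) ≈ 2.1385.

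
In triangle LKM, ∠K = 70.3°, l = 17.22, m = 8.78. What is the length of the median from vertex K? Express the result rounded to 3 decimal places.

m_K ≈ 10.904

By the law of cosines, k² = m² + l² − 2·m·l·cos K = 271.68, so k ≈ 16.483.
Median from K: ½√(2·m² + 2·l² − k²) ≈ 10.904.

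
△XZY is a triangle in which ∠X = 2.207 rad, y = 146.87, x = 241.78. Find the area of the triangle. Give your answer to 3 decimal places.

Law of sines: sin Y = y·sin X/x ≈ 0.48861.
Since x ≥ y, only the acute value applies: ∠Y ≈ 0.510 rad.
Then ∠Z = π − ∠X − ∠Y ≈ 0.424 rad.
Law of sines gives z = x·sin Z/sin X ≈ 123.69.
Area = ½·x·y·sin Z ≈ 7306.2.

7306.204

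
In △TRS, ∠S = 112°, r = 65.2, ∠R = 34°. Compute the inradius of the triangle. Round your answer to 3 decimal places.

The third angle is ∠T = 180° − ∠R − ∠S = 34.00°.
Law of sines: t = r·sin T/sin R ≈ 65.2.
Law of sines: s = r·sin S/sin R ≈ 108.11.
Area = ½·r·t·sin S ≈ 1970.7.
Semiperimeter p = (65.2+65.2+108.11)/2 = 119.25.
Inradius = area/p = 1970.7/119.25 ≈ 16.526.

16.526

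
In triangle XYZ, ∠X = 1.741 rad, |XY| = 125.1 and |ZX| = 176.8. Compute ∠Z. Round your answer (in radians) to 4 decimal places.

∠Z ≈ 0.5570 rad

By the law of cosines, |YZ|² = |ZX|² + |XY|² − 2·|ZX|·|XY|·cos X = 54401, so |YZ| ≈ 233.24.
Law of cosines again: cos Z = (|YZ|² + |ZX|² − |XY|²)/(2·|YZ|·|ZX|) ≈ 0.84887, so ∠Z ≈ 0.557 rad.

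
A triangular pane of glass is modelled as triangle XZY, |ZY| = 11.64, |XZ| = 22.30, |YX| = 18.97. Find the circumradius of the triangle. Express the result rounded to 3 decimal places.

By the law of cosines, cos X = (|YX|² + |XZ|² − |ZY|²) / (2·|YX|·|XZ|) ≈ 0.85297, so ∠X ≈ 31.46°.
Circumradius = |ZY|/(2 sin X) ≈ 11.15.

R ≈ 11.150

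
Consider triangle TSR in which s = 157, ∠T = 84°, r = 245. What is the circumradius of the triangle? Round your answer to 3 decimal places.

By the law of cosines, t² = s² + r² − 2·s·r·cos T = 76633, so t ≈ 276.83.
Area = ½·s·r·sin T ≈ 19127.
Circumradius = t/(2 sin T) ≈ 139.18.

139.175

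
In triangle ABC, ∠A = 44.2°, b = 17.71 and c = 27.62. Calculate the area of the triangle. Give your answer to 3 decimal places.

area ≈ 170.509

Area = ½·b·c·sin A ≈ 170.51.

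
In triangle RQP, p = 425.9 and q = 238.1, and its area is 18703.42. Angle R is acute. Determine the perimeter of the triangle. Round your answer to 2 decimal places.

886.65

From area = ½·q·p·sin R, we get sin R = 2·area/(q·p) ≈ 0.36888.
Taking the acute solution, ∠R ≈ 21.65°.
Law of cosines then gives r ≈ 222.65.
Perimeter = 222.65 + 238.1 + 425.9 = 886.65.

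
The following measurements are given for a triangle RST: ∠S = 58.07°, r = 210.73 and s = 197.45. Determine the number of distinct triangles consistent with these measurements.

r·sin S = 210.73·sin(58.07°) ≈ 178.8.
Since r sin S < s < r (178.8 < 197.45 < 210.73), two triangles exist.

2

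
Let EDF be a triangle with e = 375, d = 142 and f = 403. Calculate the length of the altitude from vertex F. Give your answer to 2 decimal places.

132.12

Semiperimeter s = (375 + 142 + 403)/2 = 460.
Heron's formula: area = √(460·85·318·57) ≈ 26622.
The altitude from F has length 2·area/f ≈ 132.12.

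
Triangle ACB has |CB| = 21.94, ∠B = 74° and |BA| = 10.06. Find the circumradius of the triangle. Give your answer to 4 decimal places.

R ≈ 11.1668

By the law of cosines, |AC|² = |CB|² + |BA|² − 2·|CB|·|BA|·cos B = 460.89, so |AC| ≈ 21.468.
Area = ½·|CB|·|BA|·sin B ≈ 106.08.
Circumradius = |AC|/(2 sin B) ≈ 11.167.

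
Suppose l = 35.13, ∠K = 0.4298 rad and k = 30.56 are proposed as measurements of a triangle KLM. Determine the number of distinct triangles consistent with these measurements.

l·sin K = 35.13·sin(0.4298 rad) ≈ 14.64.
Since l sin K < k < l (14.64 < 30.56 < 35.13), two triangles exist.

2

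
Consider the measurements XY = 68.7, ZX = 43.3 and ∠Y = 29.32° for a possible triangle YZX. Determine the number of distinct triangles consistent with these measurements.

2

XY·sin Y = 68.7·sin(29.32°) ≈ 33.64.
Since XY sin Y < ZX < XY (33.64 < 43.3 < 68.7), two triangles exist.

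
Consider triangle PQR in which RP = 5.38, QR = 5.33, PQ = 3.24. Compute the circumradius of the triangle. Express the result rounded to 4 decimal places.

2.8094

By the law of cosines, cos P = (RP² + PQ² − QR²) / (2·RP·PQ) ≈ 0.31648, so ∠P ≈ 71.55°.
Circumradius = QR/(2 sin P) ≈ 2.8094.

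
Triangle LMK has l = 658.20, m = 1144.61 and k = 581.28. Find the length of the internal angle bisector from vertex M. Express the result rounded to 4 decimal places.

By the law of cosines, cos M = (k² + l² − m²) / (2·k·l) ≈ -0.70442, so ∠M ≈ 134.78°.
The bisector from M has length 2·k·l·cos(∠M/2)/(k+l) ≈ 237.33.

t_M ≈ 237.3329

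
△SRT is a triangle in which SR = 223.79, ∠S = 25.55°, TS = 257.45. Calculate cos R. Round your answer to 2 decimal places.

cos R ≈ -0.08

By the law of cosines, RT² = TS² + SR² − 2·TS·SR·cos S = 12401, so RT ≈ 111.36.
Law of cosines again: cos R = (SR² + RT² − TS²)/(2·SR·RT) ≈ -0.07618, so ∠R ≈ 94.37°.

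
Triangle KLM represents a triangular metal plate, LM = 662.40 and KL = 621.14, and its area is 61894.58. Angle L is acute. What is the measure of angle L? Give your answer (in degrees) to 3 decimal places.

17.510

From area = ½·KL·LM·sin L, we get sin L = 2·area/(KL·LM) ≈ 0.30087.
Taking the acute solution, ∠L ≈ 17.51°.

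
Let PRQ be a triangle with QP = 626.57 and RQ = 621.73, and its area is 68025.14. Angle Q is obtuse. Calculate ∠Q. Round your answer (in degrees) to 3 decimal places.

From area = ½·RQ·QP·sin Q, we get sin Q = 2·area/(RQ·QP) ≈ 0.34924.
Taking the obtuse solution, ∠Q ≈ 159.56°.

159.559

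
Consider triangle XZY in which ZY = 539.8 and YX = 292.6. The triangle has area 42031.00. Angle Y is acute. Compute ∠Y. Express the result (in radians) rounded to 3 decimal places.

∠Y ≈ 0.561 rad

From area = ½·ZY·YX·sin Y, we get sin Y = 2·area/(ZY·YX) ≈ 0.53222.
Taking the acute solution, ∠Y ≈ 0.561 rad.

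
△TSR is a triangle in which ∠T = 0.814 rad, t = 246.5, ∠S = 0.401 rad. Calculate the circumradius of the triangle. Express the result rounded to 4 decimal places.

The third angle is ∠R = π − ∠T − ∠S = 1.927 rad.
Law of sines: s = t·sin S/sin T ≈ 132.34.
Law of sines: r = t·sin R/sin T ≈ 317.81.
Circumradius = t/(2 sin T) ≈ 169.52.

169.5231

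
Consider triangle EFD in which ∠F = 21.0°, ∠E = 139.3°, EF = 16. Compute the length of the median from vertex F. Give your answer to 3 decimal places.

23.123

The third angle is ∠D = 180° − ∠E − ∠F = 19.70°.
Law of sines: FD = EF·sin E/sin D ≈ 30.951.
Law of sines: DE = EF·sin F/sin D ≈ 17.01.
Median from F: ½√(2·EF² + 2·FD² − DE²) ≈ 23.123.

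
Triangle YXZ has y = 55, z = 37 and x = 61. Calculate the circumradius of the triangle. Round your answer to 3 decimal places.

By the law of cosines, cos Y = (x² + z² − y²) / (2·x·z) ≈ 0.45747, so ∠Y ≈ 62.78°.
Circumradius = y/(2 sin Y) ≈ 30.926.

R ≈ 30.926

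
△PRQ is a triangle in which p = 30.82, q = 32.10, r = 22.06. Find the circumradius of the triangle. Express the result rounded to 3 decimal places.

16.818

By the law of cosines, cos P = (r² + q² − p²) / (2·r·q) ≈ 0.40048, so ∠P ≈ 66.39°.
Circumradius = p/(2 sin P) ≈ 16.818.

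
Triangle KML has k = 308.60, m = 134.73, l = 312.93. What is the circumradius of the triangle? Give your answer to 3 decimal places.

R ≈ 159.242

By the law of cosines, cos K = (m² + l² − k²) / (2·m·l) ≈ 0.24719, so ∠K ≈ 75.69°.
Circumradius = k/(2 sin K) ≈ 159.24.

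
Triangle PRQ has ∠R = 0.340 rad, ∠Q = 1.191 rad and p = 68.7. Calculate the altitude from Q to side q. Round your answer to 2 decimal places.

The third angle is ∠P = π − ∠R − ∠Q = 1.611 rad.
Law of sines: r = p·sin R/sin P ≈ 22.929.
Law of sines: q = p·sin Q/sin P ≈ 63.855.
Area = ½·p·r·sin Q ≈ 731.48.
The altitude from Q has length 2·area/q ≈ 22.911.

22.91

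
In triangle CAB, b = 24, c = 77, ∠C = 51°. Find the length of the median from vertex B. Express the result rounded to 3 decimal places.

Law of sines: sin B = b·sin C/c ≈ 0.24223.
Since c ≥ b, only the acute value applies: ∠B ≈ 14.02°.
Then ∠A = 180° − ∠C − ∠B ≈ 114.98°.
Law of sines gives a = c·sin A/sin C ≈ 89.811.
Median from B: ½√(2·c² + 2·a² − b²) ≈ 82.786.

82.786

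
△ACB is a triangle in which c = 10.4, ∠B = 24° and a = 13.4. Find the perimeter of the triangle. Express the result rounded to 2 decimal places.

By the law of cosines, b² = a² + c² − 2·a·c·cos B = 33.097, so b ≈ 5.753.
Semiperimeter s = (13.4+10.4+5.753)/2 = 14.776.
Perimeter = 13.4 + 10.4 + 5.753 = 29.553.

perimeter ≈ 29.55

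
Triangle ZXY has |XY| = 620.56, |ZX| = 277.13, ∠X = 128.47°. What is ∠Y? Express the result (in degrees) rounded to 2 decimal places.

By the law of cosines, |YZ|² = |ZX|² + |XY|² − 2·|ZX|·|XY|·cos X = 6.7587e+05, so |YZ| ≈ 822.11.
Law of cosines again: cos Y = (|XY|² + |YZ|² − |ZX|²)/(2·|XY|·|YZ|) ≈ 0.96454, so ∠Y ≈ 15.30°.

15.30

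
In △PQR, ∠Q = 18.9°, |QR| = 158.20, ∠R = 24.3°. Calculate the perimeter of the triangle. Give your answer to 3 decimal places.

The third angle is ∠P = 180° − ∠Q − ∠R = 136.80°.
Law of sines: |RP| = |QR|·sin Q/sin P ≈ 74.858.
Law of sines: |PQ| = |QR|·sin R/sin P ≈ 95.102.
Semiperimeter s = (158.2+74.858+95.102)/2 = 164.08.
Perimeter = 158.2 + 74.858 + 95.102 = 328.16.

328.160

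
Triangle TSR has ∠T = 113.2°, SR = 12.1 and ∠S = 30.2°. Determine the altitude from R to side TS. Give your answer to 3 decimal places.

The third angle is ∠R = 180° − ∠T − ∠S = 36.60°.
Law of sines: RT = SR·sin S/sin T ≈ 6.622.
Law of sines: TS = SR·sin R/sin T ≈ 7.849.
Area = ½·SR·RT·sin R ≈ 23.887.
The altitude from R has length 2·area/TS ≈ 6.0865.

6.087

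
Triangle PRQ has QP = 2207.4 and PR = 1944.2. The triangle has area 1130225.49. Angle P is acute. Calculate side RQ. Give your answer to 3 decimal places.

1164.640

From area = ½·QP·PR·sin P, we get sin P = 2·area/(QP·PR) ≈ 0.52671.
Taking the acute solution, ∠P ≈ 31.78°.
Law of cosines then gives RQ ≈ 1164.6.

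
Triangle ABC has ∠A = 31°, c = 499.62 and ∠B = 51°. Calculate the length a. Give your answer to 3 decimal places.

259.852

The third angle is ∠C = 180° − ∠A − ∠B = 98.00°.
Law of sines: a = c·sin A/sin C ≈ 259.85.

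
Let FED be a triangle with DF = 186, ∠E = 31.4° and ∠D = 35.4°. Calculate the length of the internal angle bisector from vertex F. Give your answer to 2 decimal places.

t_F ≈ 107.81

The third angle is ∠F = 180° − ∠E − ∠D = 113.20°.
Law of sines: ED = DF·sin F/sin E ≈ 328.13.
Law of sines: FE = DF·sin D/sin E ≈ 206.8.
The bisector from F has length 2·DF·FE·cos(∠F/2)/(DF+FE) ≈ 107.81.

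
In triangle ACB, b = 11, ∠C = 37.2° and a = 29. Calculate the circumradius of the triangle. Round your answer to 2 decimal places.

By the law of cosines, c² = b² + a² − 2·b·a·cos C = 453.81, so c ≈ 21.303.
Area = ½·b·a·sin C ≈ 96.434.
Circumradius = c/(2 sin C) ≈ 17.617.

R ≈ 17.62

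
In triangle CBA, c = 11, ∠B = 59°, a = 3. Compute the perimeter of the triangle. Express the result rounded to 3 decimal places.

By the law of cosines, b² = a² + c² − 2·a·c·cos B = 96.007, so b ≈ 9.7983.
Semiperimeter s = (11+9.7983+3)/2 = 11.899.
Perimeter = 11 + 9.7983 + 3 = 23.798.

perimeter ≈ 23.798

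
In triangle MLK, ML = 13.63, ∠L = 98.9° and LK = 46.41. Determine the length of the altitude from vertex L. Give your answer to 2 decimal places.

h_L ≈ 12.41

By the law of cosines, KM² = ML² + LK² − 2·ML·LK·cos L = 2535.4, so KM ≈ 50.353.
Area = ½·ML·LK·sin L ≈ 312.48.
The altitude from L has length 2·area/KM ≈ 12.411.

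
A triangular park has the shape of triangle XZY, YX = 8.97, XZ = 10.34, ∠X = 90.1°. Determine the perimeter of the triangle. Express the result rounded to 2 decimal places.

33.01

By the law of cosines, ZY² = YX² + XZ² − 2·YX·XZ·cos X = 187.7, so ZY ≈ 13.7.
Semiperimeter s = (13.7+8.97+10.34)/2 = 16.505.
Perimeter = 13.7 + 8.97 + 10.34 = 33.01.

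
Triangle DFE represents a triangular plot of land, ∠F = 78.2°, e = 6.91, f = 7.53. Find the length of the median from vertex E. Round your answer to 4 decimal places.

5.2500

Law of sines: sin E = e·sin F/f ≈ 0.89827.
Since f ≥ e, only the acute value applies: ∠E ≈ 63.93°.
Then ∠D = 180° − ∠F − ∠E ≈ 37.87°.
Law of sines gives d = f·sin D/sin F ≈ 4.7221.
Median from E: ½√(2·d² + 2·f² − e²) ≈ 5.25.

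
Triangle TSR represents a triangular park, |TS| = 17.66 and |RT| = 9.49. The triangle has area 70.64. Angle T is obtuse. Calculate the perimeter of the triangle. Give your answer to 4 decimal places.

perimeter ≈ 51.2797

From area = ½·|RT|·|TS|·sin T, we get sin T = 2·area/(|RT|·|TS|) ≈ 0.84299.
Taking the obtuse solution, ∠T ≈ 122.54°.
Law of cosines then gives |SR| ≈ 24.13.
Perimeter = 24.13 + 9.49 + 17.66 = 51.28.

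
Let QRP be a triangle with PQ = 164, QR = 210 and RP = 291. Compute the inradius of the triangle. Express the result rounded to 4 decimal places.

50.7570

Semiperimeter s = (291 + 164 + 210)/2 = 332.5.
Heron's formula: area = √(332.5·41.5·168.5·122.5) ≈ 16877.
Inradius = area/s = 16877/332.5 ≈ 50.757.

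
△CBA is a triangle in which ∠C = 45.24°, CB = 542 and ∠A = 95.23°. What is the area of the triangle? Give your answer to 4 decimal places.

area ≈ 66659.6773

The third angle is ∠B = 180° − ∠A − ∠C = 39.53°.
Law of sines: BA = CB·sin C/sin A ≈ 386.46.
Law of sines: AC = CB·sin B/sin A ≈ 346.42.
Area = ½·CB·BA·sin B ≈ 66660.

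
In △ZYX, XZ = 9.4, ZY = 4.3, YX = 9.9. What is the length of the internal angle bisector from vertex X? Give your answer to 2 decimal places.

By the law of cosines, cos X = (YX² + XZ² − ZY²) / (2·YX·XZ) ≈ 0.90200, so ∠X ≈ 25.58°.
The bisector from X has length 2·YX·XZ·cos(∠X/2)/(YX+XZ) ≈ 9.4043.

t_X ≈ 9.40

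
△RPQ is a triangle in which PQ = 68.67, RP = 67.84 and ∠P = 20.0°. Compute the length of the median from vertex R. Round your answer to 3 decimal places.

m_R ≈ 37.464

By the law of cosines, QR² = RP² + PQ² − 2·RP·PQ·cos P = 562.58, so QR ≈ 23.719.
Median from R: ½√(2·QR² + 2·RP² − PQ²) ≈ 37.464.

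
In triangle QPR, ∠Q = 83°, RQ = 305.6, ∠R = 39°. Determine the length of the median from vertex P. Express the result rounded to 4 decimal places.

The third angle is ∠P = 180° − ∠R − ∠Q = 58.00°.
Law of sines: PR = RQ·sin Q/sin P ≈ 357.67.
Law of sines: QP = RQ·sin R/sin P ≈ 226.78.
Median from P: ½√(2·QP² + 2·PR² − RQ²) ≈ 257.55.

m_P ≈ 257.5480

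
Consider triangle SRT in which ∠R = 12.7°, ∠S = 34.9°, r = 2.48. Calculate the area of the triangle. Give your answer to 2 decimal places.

5.91

The third angle is ∠T = 180° − ∠S − ∠R = 132.40°.
Law of sines: s = r·sin S/sin R ≈ 6.4542.
Law of sines: t = r·sin T/sin R ≈ 8.3302.
Area = ½·r·s·sin T ≈ 5.91.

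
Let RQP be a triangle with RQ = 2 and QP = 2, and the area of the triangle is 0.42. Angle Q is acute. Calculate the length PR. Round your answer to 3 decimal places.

0.422

From area = ½·RQ·QP·sin Q, we get sin Q = 2·area/(RQ·QP) ≈ 0.21000.
Taking the acute solution, ∠Q ≈ 12.12°.
Law of cosines then gives PR ≈ 0.42236.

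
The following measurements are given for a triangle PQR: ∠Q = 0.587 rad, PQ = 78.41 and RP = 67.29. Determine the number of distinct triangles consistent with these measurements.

2

PQ·sin Q = 78.41·sin(0.587 rad) ≈ 43.43.
Since PQ sin Q < RP < PQ (43.43 < 67.29 < 78.41), two triangles exist.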